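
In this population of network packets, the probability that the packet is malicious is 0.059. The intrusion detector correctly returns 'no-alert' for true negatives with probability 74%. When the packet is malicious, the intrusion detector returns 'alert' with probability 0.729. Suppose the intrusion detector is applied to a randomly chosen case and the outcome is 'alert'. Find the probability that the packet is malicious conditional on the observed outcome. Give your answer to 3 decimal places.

Let H be the event that the packet is malicious. P(H) = 0.059, so P(¬H) = 0.941. With E the 'alert' result, P(E|H) = 0.729 and P(E|¬H) = 0.26.
P(E) = 0.729·0.059 + 0.26·0.941 = 0.043011 + 0.24466 = 0.28767.
By Bayes' theorem, P(H|E) = 0.043011 / 0.28767 = 0.150.

P(H | E) ≈ 0.150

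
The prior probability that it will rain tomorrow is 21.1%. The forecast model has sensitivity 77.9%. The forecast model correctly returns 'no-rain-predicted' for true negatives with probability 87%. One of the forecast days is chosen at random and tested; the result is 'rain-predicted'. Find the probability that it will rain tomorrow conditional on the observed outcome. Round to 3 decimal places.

Let H be the event that it will rain tomorrow. P(H) = 0.211, so P(¬H) = 0.789. With E the 'rain-predicted' result, P(E|H) = 0.779 and P(E|¬H) = 0.13.
P(E) = 0.779·0.211 + 0.13·0.789 = 0.16437 + 0.10257 = 0.26694.
By Bayes' theorem, P(H|E) = 0.16437 / 0.26694 = 0.616.

P(H | E) ≈ 0.616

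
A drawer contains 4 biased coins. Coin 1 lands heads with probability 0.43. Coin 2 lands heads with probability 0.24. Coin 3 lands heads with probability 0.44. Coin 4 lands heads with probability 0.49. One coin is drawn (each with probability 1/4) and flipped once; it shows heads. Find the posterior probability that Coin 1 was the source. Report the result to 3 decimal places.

P(heads|C1) = 0.43; P(heads|C2) = 0.24; P(heads|C3) = 0.44; P(heads|C4) = 0.49.
Prior × likelihood for each source: 0.25·0.43=0.1075, 0.25·0.24=0.06000, 0.25·0.44=0.1100, 0.25·0.49=0.1225. Summing gives P(heads) = 0.40000.
P(Coin 1 | heads) = 0.1075 / 0.40000 = 0.269.

Posterior probability ≈ 0.269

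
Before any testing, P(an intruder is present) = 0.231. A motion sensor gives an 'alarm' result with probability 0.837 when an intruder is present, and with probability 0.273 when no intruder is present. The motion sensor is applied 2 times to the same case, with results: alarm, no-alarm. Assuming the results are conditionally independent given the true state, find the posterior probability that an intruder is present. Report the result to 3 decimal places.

Posterior P(H) ≈ 0.171

With H the event that an intruder is present, the joint likelihood of the observed sequence is P(data|H) = 0.837·0.163 = 0.13643 and P(data|¬H) = 0.273·0.727 = 0.19847.
Bayes: P(H|data) = 0.231·0.13643 / (0.231·0.13643 + 0.769·0.19847) = 0.031516/0.18414 = 0.1712.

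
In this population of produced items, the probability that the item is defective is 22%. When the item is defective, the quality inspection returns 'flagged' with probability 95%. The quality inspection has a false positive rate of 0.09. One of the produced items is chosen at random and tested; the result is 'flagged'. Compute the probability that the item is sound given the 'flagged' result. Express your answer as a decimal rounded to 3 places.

P(¬H | E) ≈ 0.251

Let H be the event that the item is defective. P(H) = 0.22, so P(¬H) = 0.78. With E the 'flagged' result, P(E|H) = 0.95 and P(E|¬H) = 0.09.
P(E) = 0.95·0.22 + 0.09·0.78 = 0.20900 + 0.070200 = 0.27920.
By Bayes' theorem, P(H|E) = 0.20900 / 0.27920 = 0.749. Hence P(¬H|E) = 1 − 0.749 = 0.251.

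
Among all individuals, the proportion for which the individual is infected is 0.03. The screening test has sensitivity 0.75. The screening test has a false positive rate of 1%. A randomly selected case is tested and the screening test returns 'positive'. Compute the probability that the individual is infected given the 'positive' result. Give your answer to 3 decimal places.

P(H | E) ≈ 0.699

Let H be the event that the individual is infected. P(H) = 0.03, so P(¬H) = 0.97. With E the 'positive' result, P(E|H) = 0.75 and P(E|¬H) = 0.01.
P(E) = 0.75·0.03 + 0.01·0.97 = 0.022500 + 0.0097000 = 0.032200.
By Bayes' theorem, P(H|E) = 0.022500 / 0.032200 = 0.699.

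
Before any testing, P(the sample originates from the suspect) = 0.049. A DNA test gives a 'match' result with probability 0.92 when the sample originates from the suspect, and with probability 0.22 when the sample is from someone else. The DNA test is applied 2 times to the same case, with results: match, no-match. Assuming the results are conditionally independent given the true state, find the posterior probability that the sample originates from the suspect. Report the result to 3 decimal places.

With H the event that the sample originates from the suspect, the joint likelihood of the observed sequence is P(data|H) = 0.92·0.08 = 0.073600 and P(data|¬H) = 0.22·0.78 = 0.17160.
Bayes: P(H|data) = 0.049·0.073600 / (0.049·0.073600 + 0.951·0.17160) = 0.0036064/0.16680 = 0.0216.

Posterior P(H) ≈ 0.022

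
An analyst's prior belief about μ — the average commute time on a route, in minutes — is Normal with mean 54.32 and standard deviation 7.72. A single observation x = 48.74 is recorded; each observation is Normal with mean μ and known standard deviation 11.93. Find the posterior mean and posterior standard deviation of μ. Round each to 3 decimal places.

Prior precision 1/τ₀² = 1/7.72² = 0.0167790; data precision n/σ² = 1/11.93² = 0.00702618.
Posterior precision = 0.0167790 + 0.00702618 = 0.0238052, giving posterior SD = 1/√0.0238052 = 6.481.
Posterior mean = (0.0167790·54.32 + 0.00702618·48.74) / 0.0238052 = 52.673.

Posterior mean ≈ 52.673; posterior SD ≈ 6.481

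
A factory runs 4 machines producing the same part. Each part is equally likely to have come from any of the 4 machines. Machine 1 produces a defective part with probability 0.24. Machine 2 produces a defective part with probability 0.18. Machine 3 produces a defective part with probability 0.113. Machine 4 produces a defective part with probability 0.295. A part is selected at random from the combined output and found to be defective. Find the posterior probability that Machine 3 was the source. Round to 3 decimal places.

P(defective|M1) = 0.24; P(defective|M2) = 0.18; P(defective|M3) = 0.113; P(defective|M4) = 0.295.
Prior × likelihood for each source: 0.25·0.24=0.06000, 0.25·0.18=0.04500, 0.25·0.113=0.02825, 0.25·0.295=0.07375. Summing gives P(defective) = 0.20700.
P(Machine 3 | defective) = 0.02825 / 0.20700 = 0.136.

Posterior probability ≈ 0.136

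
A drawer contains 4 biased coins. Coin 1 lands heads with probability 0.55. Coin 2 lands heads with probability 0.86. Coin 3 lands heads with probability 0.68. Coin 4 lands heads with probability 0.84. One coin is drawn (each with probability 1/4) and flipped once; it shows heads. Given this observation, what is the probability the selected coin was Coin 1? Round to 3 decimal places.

Posterior probability ≈ 0.188

P(heads|C1) = 0.55; P(heads|C2) = 0.86; P(heads|C3) = 0.68; P(heads|C4) = 0.84.
Prior × likelihood for each source: 0.25·0.55=0.1375, 0.25·0.86=0.2150, 0.25·0.68=0.1700, 0.25·0.84=0.2100. Summing gives P(heads) = 0.73250.
P(Coin 1 | heads) = 0.1375 / 0.73250 = 0.188.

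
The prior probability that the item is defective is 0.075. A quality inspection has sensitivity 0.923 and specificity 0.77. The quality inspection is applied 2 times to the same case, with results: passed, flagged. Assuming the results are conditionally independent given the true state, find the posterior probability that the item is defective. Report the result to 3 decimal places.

Posterior P(H) ≈ 0.032

Let H be the event that the item is defective; start with P(H) = 0.075. P('flagged'|H) = 0.923, P('flagged'|¬H) = 0.23.
Update on result 1 ('passed'): P(H) ← 0.077·0.0750 / (0.077·0.0750 + 0.77·0.9250) = 0.0057750/0.71803 = 0.0080.
Update on result 2 ('flagged'): P(H) ← 0.923·0.0080 / (0.923·0.0080 + 0.23·0.9920) = 0.0074236/0.23557 = 0.0315.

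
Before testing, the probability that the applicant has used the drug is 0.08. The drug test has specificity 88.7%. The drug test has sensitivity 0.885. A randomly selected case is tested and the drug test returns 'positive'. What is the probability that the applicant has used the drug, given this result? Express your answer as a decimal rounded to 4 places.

Write H for 'the applicant has used the drug'. Prior odds H:¬H = 0.08/0.92 = 0.086957. For the 'positive' outcome, the likelihood ratio is 0.885/0.113 = 7.8319.
Posterior odds = 0.086957 × 7.8319 = 0.68103, so P(H|E) = 0.68103/(1+0.68103) = 0.4051.

P(H | E) ≈ 0.4051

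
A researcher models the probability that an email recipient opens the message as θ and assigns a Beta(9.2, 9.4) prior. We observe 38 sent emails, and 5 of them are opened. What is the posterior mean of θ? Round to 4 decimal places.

The binomial likelihood is conjugate to the Beta prior: with 5 successes and 33 failures, the posterior is Beta(9.2+5, 9.4+33) = Beta(14.2, 42.4).
E[θ | data] = 14.2/(14.2+42.4) = 0.2509.

Posterior mean ≈ 0.2509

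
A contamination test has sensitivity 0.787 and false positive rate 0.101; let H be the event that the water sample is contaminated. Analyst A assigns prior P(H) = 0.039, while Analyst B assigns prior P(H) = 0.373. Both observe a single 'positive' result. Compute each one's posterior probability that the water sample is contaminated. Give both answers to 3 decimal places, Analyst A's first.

Analyst A: 0.240; Analyst B: 0.823

P('+'|H) = 0.787, P('+'|¬H) = 0.101.
Analyst A: numerator 0.787·0.039 = 0.030693; evidence = 0.030693+0.101·0.961 = 0.12775; posterior = 0.240.
Analyst B: numerator 0.787·0.373 = 0.29355; evidence = 0.29355+0.101·0.627 = 0.35688; posterior = 0.823.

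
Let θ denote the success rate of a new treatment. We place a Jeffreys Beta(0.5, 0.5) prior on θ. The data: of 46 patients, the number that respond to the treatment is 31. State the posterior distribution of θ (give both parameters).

Observing 31 successes and 15 failures updates Beta(0.5, 0.5) by adding the success and failure counts to the two shape parameters: α = 0.5+31 = 31.5, β = 0.5+15 = 15.5.

Posterior: Beta(31.5, 15.5)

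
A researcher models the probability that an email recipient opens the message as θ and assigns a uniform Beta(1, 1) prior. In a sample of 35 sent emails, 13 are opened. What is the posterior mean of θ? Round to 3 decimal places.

Posterior mean ≈ 0.378

The binomial likelihood is conjugate to the Beta prior: with 13 successes and 22 failures, the posterior is Beta(1+13, 1+22) = Beta(14, 23).
E[θ | data] = 14/(14+23) = 0.378.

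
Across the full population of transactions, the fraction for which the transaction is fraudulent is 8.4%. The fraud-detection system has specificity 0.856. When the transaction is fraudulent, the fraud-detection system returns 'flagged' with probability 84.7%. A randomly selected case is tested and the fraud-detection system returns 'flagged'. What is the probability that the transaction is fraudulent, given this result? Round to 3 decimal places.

Write H for 'the transaction is fraudulent'. Prior odds H:¬H = 0.084/0.916 = 0.091703. For the 'flagged' outcome, the likelihood ratio is 0.847/0.144 = 5.8819.
Posterior odds = 0.091703 × 5.8819 = 0.53939, so P(H|E) = 0.53939/(1+0.53939) = 0.350.

P(H | E) ≈ 0.350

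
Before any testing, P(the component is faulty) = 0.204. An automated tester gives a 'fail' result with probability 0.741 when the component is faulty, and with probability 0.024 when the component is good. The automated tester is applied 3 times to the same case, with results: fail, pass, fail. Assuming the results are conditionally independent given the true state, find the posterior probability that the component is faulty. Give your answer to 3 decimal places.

Let H be the event that the component is faulty; start with P(H) = 0.204. P('fail'|H) = 0.741, P('fail'|¬H) = 0.024.
Update on result 1 ('fail'): P(H) ← 0.741·0.2040 / (0.741·0.2040 + 0.024·0.7960) = 0.15116/0.17027 = 0.8878.
Update on result 2 ('pass'): P(H) ← 0.259·0.8878 / (0.259·0.8878 + 0.976·0.1122) = 0.22994/0.33945 = 0.6774.
Update on result 3 ('fail'): P(H) ← 0.741·0.6774 / (0.741·0.6774 + 0.024·0.3226) = 0.50195/0.50969 = 0.9848.

Posterior P(H) ≈ 0.985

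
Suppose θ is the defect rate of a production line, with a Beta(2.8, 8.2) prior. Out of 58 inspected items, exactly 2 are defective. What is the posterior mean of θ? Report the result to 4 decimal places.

Posterior mean ≈ 0.0696

The binomial likelihood is conjugate to the Beta prior: with 2 successes and 56 failures, the posterior is Beta(2.8+2, 8.2+56) = Beta(4.8, 64.2).
Posterior mean = α/(α+β) = 4.8/69 = 0.0696.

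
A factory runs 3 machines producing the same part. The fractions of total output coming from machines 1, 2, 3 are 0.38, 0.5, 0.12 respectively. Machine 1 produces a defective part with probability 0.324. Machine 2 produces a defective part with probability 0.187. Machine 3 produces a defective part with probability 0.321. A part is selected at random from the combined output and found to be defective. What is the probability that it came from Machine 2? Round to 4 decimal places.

Posterior probability ≈ 0.3665

P(defective|M1) = 0.324; P(defective|M2) = 0.187; P(defective|M3) = 0.321.
Prior × likelihood for each source: 0.38·0.324=0.1231, 0.5·0.187=0.09350, 0.12·0.321=0.03852. Summing gives P(defective) = 0.25514.
P(Machine 2 | defective) = 0.09350 / 0.25514 = 0.3665.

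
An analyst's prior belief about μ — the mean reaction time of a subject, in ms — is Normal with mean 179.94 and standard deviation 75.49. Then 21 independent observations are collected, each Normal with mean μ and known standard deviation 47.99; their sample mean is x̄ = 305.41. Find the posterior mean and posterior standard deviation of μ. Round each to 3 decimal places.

Posterior mean ≈ 303.041; posterior SD ≈ 10.373

Prior precision 1/τ₀² = 1/75.49² = 0.00017548; data precision n/σ² = 21/47.99² = 0.00911838.
Posterior precision = 0.00017548 + 0.00911838 = 0.00929386, giving posterior SD = 1/√0.00929386 = 10.373.
Posterior mean = (0.00017548·179.94 + 0.00911838·305.41) / 0.00929386 = 303.041.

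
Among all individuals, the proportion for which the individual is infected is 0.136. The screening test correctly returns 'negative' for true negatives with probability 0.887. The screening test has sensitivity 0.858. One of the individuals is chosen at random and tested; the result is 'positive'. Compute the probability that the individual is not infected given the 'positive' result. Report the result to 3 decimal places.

P(¬H | E) ≈ 0.456

Write H for 'the individual is infected'. Prior odds H:¬H = 0.136/0.864 = 0.15741. For the 'positive' outcome, the likelihood ratio is 0.858/0.113 = 7.5929.
Posterior odds = 0.15741 × 7.5929 = 1.1952, so P(H|E) = 1.1952/(1+1.1952) = 0.544. Then P(¬H|E) = 1 − 0.544 = 0.456.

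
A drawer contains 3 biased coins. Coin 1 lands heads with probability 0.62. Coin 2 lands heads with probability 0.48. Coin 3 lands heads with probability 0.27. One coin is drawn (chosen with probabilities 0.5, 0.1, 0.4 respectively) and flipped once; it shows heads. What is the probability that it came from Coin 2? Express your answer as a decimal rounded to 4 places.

Posterior probability ≈ 0.1030

Tabulate prior·likelihood by source: [1] prior 0.5, lik 0.62, product 0.3100; [2] prior 0.1, lik 0.48, product 0.04800; [3] prior 0.4, lik 0.27, product 0.1080.
Normalizing constant = 0.46600; the posterior for Coin 2 is its product over the sum, 0.04800/0.46600 = 0.1030.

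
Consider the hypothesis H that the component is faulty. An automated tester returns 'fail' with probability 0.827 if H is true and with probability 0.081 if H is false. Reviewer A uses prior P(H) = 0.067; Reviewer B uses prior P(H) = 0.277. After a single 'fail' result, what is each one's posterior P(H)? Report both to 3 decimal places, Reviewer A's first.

P('+'|H) = 0.827, P('+'|¬H) = 0.081.
Reviewer A: numerator 0.827·0.067 = 0.055409; evidence = 0.055409+0.081·0.933 = 0.13098; posterior = 0.423.
Reviewer B: numerator 0.827·0.277 = 0.22908; evidence = 0.22908+0.081·0.723 = 0.28764; posterior = 0.796.

Reviewer A: 0.423; Reviewer B: 0.796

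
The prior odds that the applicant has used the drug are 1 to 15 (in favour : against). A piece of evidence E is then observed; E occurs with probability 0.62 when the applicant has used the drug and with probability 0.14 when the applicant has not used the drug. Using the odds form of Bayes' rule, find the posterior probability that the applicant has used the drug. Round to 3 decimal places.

Prior odds = 1/15 = 0.066667.
Likelihood ratio for E = 0.62/0.14 = 4.4286.
Posterior odds = prior odds × LR = 0.29524.
Posterior probability = odds/(1+odds) = 0.29524/1.2952 = 0.228.

Posterior probability ≈ 0.228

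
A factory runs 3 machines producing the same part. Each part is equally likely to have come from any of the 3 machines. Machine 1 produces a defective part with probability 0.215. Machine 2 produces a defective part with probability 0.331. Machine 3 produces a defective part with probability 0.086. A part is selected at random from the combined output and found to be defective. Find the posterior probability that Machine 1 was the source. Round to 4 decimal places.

P(defective|M1) = 0.215; P(defective|M2) = 0.331; P(defective|M3) = 0.086.
Prior × likelihood for each source: 0.333333·0.215=0.07167, 0.333333·0.331=0.1103, 0.333333·0.086=0.02867. Summing gives P(defective) = 0.21067.
P(Machine 1 | defective) = 0.07167 / 0.21067 = 0.3402.

Posterior probability ≈ 0.3402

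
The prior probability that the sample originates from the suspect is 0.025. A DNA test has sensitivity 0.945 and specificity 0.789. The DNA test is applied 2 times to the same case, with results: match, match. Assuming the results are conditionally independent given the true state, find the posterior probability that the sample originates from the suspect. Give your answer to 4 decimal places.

Posterior P(H) ≈ 0.3396

With H the event that the sample originates from the suspect, the joint likelihood of the observed sequence is P(data|H) = 0.945·0.945 = 0.89302 and P(data|¬H) = 0.211·0.211 = 0.044521.
Bayes: P(H|data) = 0.025·0.89302 / (0.025·0.89302 + 0.975·0.044521) = 0.022326/0.065734 = 0.3396.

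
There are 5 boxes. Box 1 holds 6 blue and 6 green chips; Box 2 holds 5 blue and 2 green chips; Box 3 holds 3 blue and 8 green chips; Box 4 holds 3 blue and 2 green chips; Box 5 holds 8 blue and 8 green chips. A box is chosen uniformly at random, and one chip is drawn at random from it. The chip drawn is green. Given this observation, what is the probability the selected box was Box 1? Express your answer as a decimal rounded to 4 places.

P(green|Box 1) = 0.5; P(green|Box 2) = 0.2857; P(green|Box 3) = 0.7273; P(green|Box 4) = 0.4; P(green|Box 5) = 0.5.
Prior × likelihood for each source: 0.2·0.5=0.1000, 0.2·0.2857=0.05714, 0.2·0.7273=0.1455, 0.2·0.4=0.08000, 0.2·0.5=0.1000. Summing gives P(green) = 0.48260.
P(Box 1 | green) = 0.1000 / 0.48260 = 0.2072.

Posterior probability ≈ 0.2072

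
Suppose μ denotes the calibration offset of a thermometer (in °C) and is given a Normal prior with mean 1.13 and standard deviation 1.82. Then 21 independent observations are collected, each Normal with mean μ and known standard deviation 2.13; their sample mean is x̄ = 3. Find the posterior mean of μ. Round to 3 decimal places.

Prior precision 1/τ₀² = 1/1.82² = 0.301896; data precision n/σ² = 21/2.13² = 4.62871.
Posterior precision = 0.301896 + 4.62871 = 4.93061.
Posterior mean = (0.301896·1.13 + 4.62871·3) / 4.93061 = 2.886.

Posterior mean ≈ 2.886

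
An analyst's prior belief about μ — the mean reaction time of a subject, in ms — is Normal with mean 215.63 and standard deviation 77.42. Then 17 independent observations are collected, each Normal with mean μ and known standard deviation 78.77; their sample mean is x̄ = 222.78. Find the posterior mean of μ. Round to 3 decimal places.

With known σ, the Normal prior is conjugate. Weight on the data is w = (n/σ²)/(n/σ² + 1/τ₀²) = 0.00273985/(0.00273985+0.00016684) = 0.94260.
Posterior mean = w·x̄ + (1−w)·μ₀ = 0.94260·222.78 + 0.057398·215.63 = 222.370.

Posterior mean ≈ 222.370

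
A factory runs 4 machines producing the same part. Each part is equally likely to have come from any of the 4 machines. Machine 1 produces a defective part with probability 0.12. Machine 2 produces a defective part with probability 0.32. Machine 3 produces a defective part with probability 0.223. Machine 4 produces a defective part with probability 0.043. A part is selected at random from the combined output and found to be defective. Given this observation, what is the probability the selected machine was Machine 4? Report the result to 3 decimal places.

P(defective|M1) = 0.12; P(defective|M2) = 0.32; P(defective|M3) = 0.223; P(defective|M4) = 0.043.
Prior × likelihood for each source: 0.25·0.12=0.03000, 0.25·0.32=0.08000, 0.25·0.223=0.05575, 0.25·0.043=0.01075. Summing gives P(defective) = 0.17650.
P(Machine 4 | defective) = 0.01075 / 0.17650 = 0.061.

Posterior probability ≈ 0.061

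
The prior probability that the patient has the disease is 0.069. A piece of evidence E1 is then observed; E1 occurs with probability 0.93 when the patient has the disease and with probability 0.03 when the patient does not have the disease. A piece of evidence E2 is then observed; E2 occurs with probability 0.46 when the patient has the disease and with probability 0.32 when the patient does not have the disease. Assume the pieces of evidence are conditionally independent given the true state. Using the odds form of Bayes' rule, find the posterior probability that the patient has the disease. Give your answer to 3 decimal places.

Prior odds = 0.069/(1−0.069) = 0.074114.
Likelihood ratio for E1 = 0.93/0.03 = 31.000.
Likelihood ratio for E2 = 0.46/0.32 = 1.4375.
Posterior odds = prior odds × LR₁ × LR₂ = 3.3027.
Posterior probability = odds/(1+odds) = 3.3027/4.3027 = 0.768.

Posterior probability ≈ 0.768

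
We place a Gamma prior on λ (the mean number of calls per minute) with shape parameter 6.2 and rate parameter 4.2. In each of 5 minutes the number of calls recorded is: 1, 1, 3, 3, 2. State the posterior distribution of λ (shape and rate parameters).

The Poisson likelihood adds the total count to the shape and the number of exposure periods to the rate. Here ∑xᵢ = 10 and n = 5, so shape 6.2→16.2 and rate 4.2→9.2.

Posterior: Gamma(shape=16.2, rate=9.2)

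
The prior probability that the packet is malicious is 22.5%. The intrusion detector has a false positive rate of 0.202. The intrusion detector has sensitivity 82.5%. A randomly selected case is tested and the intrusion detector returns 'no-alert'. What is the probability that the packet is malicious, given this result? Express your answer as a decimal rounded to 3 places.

Write H for 'the packet is malicious'. Prior odds H:¬H = 0.225/0.775 = 0.29032. For the 'no-alert' outcome, the likelihood ratio is 0.175/0.798 = 0.21930.
Posterior odds = 0.29032 × 0.21930 = 0.063667, so P(H|E) = 0.063667/(1+0.063667) = 0.060.

P(H | E) ≈ 0.060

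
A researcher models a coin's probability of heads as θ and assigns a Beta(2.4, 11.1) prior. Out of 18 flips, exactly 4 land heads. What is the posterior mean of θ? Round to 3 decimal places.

The binomial likelihood is conjugate to the Beta prior: with 4 successes and 14 failures, the posterior is Beta(2.4+4, 11.1+14) = Beta(6.4, 25.1).
Posterior mean = α/(α+β) = 6.4/31.5 = 0.203.

Posterior mean ≈ 0.203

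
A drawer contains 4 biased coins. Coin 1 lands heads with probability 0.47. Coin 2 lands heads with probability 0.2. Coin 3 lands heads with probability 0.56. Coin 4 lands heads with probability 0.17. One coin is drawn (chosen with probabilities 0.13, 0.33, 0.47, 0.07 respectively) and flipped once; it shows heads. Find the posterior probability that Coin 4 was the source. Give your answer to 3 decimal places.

Posterior probability ≈ 0.030

Tabulate prior·likelihood by source: [1] prior 0.13, lik 0.47, product 0.06110; [2] prior 0.33, lik 0.2, product 0.06600; [3] prior 0.47, lik 0.56, product 0.2632; [4] prior 0.07, lik 0.17, product 0.01190.
Normalizing constant = 0.40220; the posterior for Coin 4 is its product over the sum, 0.01190/0.40220 = 0.030.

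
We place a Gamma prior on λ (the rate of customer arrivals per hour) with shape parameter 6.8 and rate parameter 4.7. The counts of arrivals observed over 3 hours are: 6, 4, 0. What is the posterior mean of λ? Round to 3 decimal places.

Posterior mean ≈ 2.182

Total count ∑xᵢ = 10 over n = 3 hours.
Gamma is conjugate to the Poisson likelihood: posterior is Gamma(shape = 6.8+10 = 16.8, rate = 4.7+3 = 7.7).
E[λ | data] = 16.8/7.7 = 2.182.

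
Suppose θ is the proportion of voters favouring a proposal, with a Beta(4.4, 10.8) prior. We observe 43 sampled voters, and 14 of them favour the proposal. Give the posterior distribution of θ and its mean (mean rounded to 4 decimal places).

Posterior: Beta(18.4, 39.8); mean ≈ 0.3162

The binomial likelihood is conjugate to the Beta prior: with 14 successes and 29 failures, the posterior is Beta(4.4+14, 10.8+29) = Beta(18.4, 39.8).
E[θ | data] = 18.4/(18.4+39.8) = 0.3162.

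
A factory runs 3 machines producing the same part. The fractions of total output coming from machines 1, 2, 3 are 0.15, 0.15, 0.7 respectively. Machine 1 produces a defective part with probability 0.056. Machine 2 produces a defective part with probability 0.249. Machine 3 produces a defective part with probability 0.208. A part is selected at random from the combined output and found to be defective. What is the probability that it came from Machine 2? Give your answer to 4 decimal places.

Tabulate prior·likelihood by source: [1] prior 0.15, lik 0.056, product 0.008400; [2] prior 0.15, lik 0.249, product 0.03735; [3] prior 0.7, lik 0.208, product 0.1456.
Normalizing constant = 0.19135; the posterior for Machine 2 is its product over the sum, 0.03735/0.19135 = 0.1952.

Posterior probability ≈ 0.1952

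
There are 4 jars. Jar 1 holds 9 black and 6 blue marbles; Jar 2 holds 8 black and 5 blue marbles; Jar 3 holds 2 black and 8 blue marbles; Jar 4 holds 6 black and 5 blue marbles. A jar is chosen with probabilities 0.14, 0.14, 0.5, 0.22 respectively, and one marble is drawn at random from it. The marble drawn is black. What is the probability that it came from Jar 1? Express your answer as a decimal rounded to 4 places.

Tabulate prior·likelihood by source: [1] prior 0.14, lik 0.6, product 0.08400; [2] prior 0.14, lik 0.6154, product 0.08615; [3] prior 0.5, lik 0.2, product 0.1000; [4] prior 0.22, lik 0.5455, product 0.1200.
Normalizing constant = 0.39015; the posterior for Jar 1 is its product over the sum, 0.08400/0.39015 = 0.2153.

Posterior probability ≈ 0.2153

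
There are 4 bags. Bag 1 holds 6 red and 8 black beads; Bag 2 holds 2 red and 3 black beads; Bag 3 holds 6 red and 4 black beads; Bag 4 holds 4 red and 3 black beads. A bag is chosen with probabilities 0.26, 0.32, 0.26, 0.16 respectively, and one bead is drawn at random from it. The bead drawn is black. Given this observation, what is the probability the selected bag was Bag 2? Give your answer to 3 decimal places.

Posterior probability ≈ 0.374

P(black|Bag 1) = 0.5714; P(black|Bag 2) = 0.6; P(black|Bag 3) = 0.4; P(black|Bag 4) = 0.4286.
Prior × likelihood for each source: 0.26·0.5714=0.1486, 0.32·0.6=0.1920, 0.26·0.4=0.1040, 0.16·0.4286=0.06857. Summing gives P(black) = 0.51314.
P(Bag 2 | black) = 0.1920 / 0.51314 = 0.374.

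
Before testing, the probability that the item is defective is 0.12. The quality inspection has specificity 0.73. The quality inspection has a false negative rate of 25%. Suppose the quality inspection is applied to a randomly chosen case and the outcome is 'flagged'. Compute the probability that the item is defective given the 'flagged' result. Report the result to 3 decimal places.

P(H | E) ≈ 0.275

Let H be the event that the item is defective. P(H) = 0.12, so P(¬H) = 0.88. With E the 'flagged' result, P(E|H) = 0.75 and P(E|¬H) = 0.27.
P(E) = 0.75·0.12 + 0.27·0.88 = 0.090000 + 0.23760 = 0.32760.
By Bayes' theorem, P(H|E) = 0.090000 / 0.32760 = 0.275.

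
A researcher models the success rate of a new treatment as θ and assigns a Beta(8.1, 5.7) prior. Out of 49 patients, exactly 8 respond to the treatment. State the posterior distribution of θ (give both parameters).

The binomial likelihood is conjugate to the Beta prior: with 8 successes and 41 failures, the posterior is Beta(8.1+8, 5.7+41) = Beta(16.1, 46.7).

Posterior: Beta(16.1, 46.7)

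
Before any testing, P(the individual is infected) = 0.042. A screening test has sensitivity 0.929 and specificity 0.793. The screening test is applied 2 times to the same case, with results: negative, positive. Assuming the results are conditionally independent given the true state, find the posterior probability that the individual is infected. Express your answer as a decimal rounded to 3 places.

Posterior P(H) ≈ 0.017

With H the event that the individual is infected, the joint likelihood of the observed sequence is P(data|H) = 0.071·0.929 = 0.065959 and P(data|¬H) = 0.793·0.207 = 0.16415.
Bayes: P(H|data) = 0.042·0.065959 / (0.042·0.065959 + 0.958·0.16415) = 0.0027703/0.16003 = 0.0173.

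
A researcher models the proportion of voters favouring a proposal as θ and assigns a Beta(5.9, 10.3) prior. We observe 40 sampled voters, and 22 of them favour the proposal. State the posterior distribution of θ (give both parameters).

Posterior: Beta(27.9, 28.3)

The binomial likelihood is conjugate to the Beta prior: with 22 successes and 18 failures, the posterior is Beta(5.9+22, 10.3+18) = Beta(27.9, 28.3).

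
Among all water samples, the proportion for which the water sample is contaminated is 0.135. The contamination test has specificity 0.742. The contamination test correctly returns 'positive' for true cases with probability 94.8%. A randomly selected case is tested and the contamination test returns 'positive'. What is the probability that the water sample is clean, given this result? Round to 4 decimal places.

Write H for 'the water sample is contaminated'. Prior odds H:¬H = 0.135/0.865 = 0.15607. For the 'positive' outcome, the likelihood ratio is 0.948/0.258 = 3.6744.
Posterior odds = 0.15607 × 3.6744 = 0.57346, so P(H|E) = 0.57346/(1+0.57346) = 0.3645. Then P(¬H|E) = 1 − 0.3645 = 0.6355.

P(¬H | E) ≈ 0.6355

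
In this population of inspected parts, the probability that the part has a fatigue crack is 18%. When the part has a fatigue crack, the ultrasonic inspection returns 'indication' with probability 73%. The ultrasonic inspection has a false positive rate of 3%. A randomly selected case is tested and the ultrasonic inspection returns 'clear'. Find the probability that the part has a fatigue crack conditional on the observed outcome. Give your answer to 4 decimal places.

Write H for 'the part has a fatigue crack'. Prior odds H:¬H = 0.18/0.82 = 0.21951. For the 'clear' outcome, the likelihood ratio is 0.27/0.97 = 0.27835.
Posterior odds = 0.21951 × 0.27835 = 0.061101, so P(H|E) = 0.061101/(1+0.061101) = 0.0576.

P(H | E) ≈ 0.0576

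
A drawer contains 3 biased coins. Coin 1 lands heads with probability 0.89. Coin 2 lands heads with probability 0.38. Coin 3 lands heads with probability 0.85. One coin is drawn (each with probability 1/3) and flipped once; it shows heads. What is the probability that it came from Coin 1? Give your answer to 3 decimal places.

Tabulate prior·likelihood by source: [1] prior 0.333333, lik 0.89, product 0.2967; [2] prior 0.333333, lik 0.38, product 0.1267; [3] prior 0.333333, lik 0.85, product 0.2833.
Normalizing constant = 0.70667; the posterior for Coin 1 is its product over the sum, 0.2967/0.70667 = 0.420.

Posterior probability ≈ 0.420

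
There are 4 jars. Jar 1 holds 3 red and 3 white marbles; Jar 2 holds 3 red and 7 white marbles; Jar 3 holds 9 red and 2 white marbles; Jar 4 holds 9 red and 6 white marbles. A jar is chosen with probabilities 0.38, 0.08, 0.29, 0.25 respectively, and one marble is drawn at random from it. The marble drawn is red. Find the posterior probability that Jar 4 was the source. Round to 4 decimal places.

Posterior probability ≈ 0.2495

P(red|Jar 1) = 0.5; P(red|Jar 2) = 0.3; P(red|Jar 3) = 0.8182; P(red|Jar 4) = 0.6.
Prior × likelihood for each source: 0.38·0.5=0.1900, 0.08·0.3=0.02400, 0.29·0.8182=0.2373, 0.25·0.6=0.1500. Summing gives P(red) = 0.60127.
P(Jar 4 | red) = 0.1500 / 0.60127 = 0.2495.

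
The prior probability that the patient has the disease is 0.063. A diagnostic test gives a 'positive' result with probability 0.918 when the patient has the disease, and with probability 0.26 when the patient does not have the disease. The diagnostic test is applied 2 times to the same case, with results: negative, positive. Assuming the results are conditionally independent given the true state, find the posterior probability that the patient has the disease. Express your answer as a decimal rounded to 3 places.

Let H be the event that the patient has the disease; start with P(H) = 0.063. P('positive'|H) = 0.918, P('positive'|¬H) = 0.26.
Update on result 1 ('negative'): P(H) ← 0.082·0.0630 / (0.082·0.0630 + 0.74·0.9370) = 0.0051660/0.69855 = 0.0074.
Update on result 2 ('positive'): P(H) ← 0.918·0.0074 / (0.918·0.0074 + 0.26·0.9926) = 0.0067889/0.26487 = 0.0256.

Posterior P(H) ≈ 0.026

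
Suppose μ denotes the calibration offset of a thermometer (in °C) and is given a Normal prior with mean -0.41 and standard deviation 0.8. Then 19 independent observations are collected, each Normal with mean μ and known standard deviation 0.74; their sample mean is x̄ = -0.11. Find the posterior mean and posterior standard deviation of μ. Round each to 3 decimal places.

Posterior mean ≈ -0.123; posterior SD ≈ 0.166

With known σ, the Normal prior is conjugate. Weight on the data is w = (n/σ²)/(n/σ² + 1/τ₀²) = 34.6969/(34.6969+1.56250) = 0.95691.
Posterior mean = w·x̄ + (1−w)·μ₀ = 0.95691·-0.11 + 0.043092·-0.41 = -0.123. Posterior variance = 1/(34.6969+1.56250) = 0.0275791, so SD = 0.166.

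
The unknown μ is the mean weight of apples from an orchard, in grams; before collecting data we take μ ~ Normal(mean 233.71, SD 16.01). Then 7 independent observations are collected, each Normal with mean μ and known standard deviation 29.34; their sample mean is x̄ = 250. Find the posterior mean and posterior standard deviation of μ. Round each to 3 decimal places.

Posterior mean ≈ 244.718; posterior SD ≈ 9.116

With known σ, the Normal prior is conjugate. Weight on the data is w = (n/σ²)/(n/σ² + 1/τ₀²) = 0.00813163/(0.00813163+0.00390137) = 0.67578.
Posterior mean = w·x̄ + (1−w)·μ₀ = 0.67578·250 + 0.32422·233.71 = 244.718. Posterior variance = 1/(0.00813163+0.00390137) = 83.1048, so SD = 9.116.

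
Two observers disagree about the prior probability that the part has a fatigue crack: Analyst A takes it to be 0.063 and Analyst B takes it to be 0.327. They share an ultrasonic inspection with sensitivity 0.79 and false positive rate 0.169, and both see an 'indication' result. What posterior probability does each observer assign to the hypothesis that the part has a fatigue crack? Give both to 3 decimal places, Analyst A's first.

Analyst A: 0.239; Analyst B: 0.694

The likelihood ratio for an 'indication' result is 0.79/0.169 = 4.6746.
Analyst A: prior odds 0.063/0.937 = 0.067236; posterior odds 0.31430; posterior probability 0.239.
Analyst B: prior odds 0.327/0.673 = 0.48588; posterior odds 2.2713; posterior probability 0.694.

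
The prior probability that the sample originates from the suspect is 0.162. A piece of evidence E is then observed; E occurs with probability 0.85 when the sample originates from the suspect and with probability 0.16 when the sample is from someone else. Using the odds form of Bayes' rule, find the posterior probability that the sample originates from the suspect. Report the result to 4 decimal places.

Prior odds = 0.162/(1−0.162) = 0.19332.
Likelihood ratio for E = 0.85/0.16 = 5.3125.
Posterior odds = prior odds × LR = 1.0270.
Posterior probability = odds/(1+odds) = 1.0270/2.0270 = 0.5067.

Posterior probability ≈ 0.5067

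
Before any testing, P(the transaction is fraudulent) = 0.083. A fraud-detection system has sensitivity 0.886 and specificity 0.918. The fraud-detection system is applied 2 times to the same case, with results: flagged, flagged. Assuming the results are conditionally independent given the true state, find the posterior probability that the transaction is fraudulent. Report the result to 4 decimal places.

Let H be the event that the transaction is fraudulent; start with P(H) = 0.083. P('flagged'|H) = 0.886, P('flagged'|¬H) = 0.082.
Update on result 1 ('flagged'): P(H) ← 0.886·0.0830 / (0.886·0.0830 + 0.082·0.9170) = 0.073538/0.14873 = 0.4944.
Update on result 2 ('flagged'): P(H) ← 0.886·0.4944 / (0.886·0.4944 + 0.082·0.5056) = 0.43807/0.47952 = 0.9135.

Posterior P(H) ≈ 0.9135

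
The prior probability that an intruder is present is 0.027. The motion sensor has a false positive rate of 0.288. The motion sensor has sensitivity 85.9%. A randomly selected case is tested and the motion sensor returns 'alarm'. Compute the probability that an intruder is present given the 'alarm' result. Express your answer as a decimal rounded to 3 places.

Let H be the event that an intruder is present. P(H) = 0.027, so P(¬H) = 0.973. With E the 'alarm' result, P(E|H) = 0.859 and P(E|¬H) = 0.288.
P(E) = 0.859·0.027 + 0.288·0.973 = 0.023193 + 0.28022 = 0.30342.
By Bayes' theorem, P(H|E) = 0.023193 / 0.30342 = 0.076.

P(H | E) ≈ 0.076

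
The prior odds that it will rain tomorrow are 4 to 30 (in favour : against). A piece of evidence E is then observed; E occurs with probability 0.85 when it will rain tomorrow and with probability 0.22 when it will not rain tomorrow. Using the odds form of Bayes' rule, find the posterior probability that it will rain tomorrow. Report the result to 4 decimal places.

Posterior probability ≈ 0.3400

Prior odds = 4/30 = 0.13333.
Likelihood ratio for E = 0.85/0.22 = 3.8636.
Posterior odds = prior odds × LR = 0.51515.
Posterior probability = odds/(1+odds) = 0.51515/1.5152 = 0.3400.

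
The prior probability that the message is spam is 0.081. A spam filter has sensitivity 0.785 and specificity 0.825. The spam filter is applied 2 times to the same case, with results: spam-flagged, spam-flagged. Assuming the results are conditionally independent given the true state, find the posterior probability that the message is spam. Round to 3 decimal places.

Posterior P(H) ≈ 0.639

Let H be the event that the message is spam; start with P(H) = 0.081. P('spam-flagged'|H) = 0.785, P('spam-flagged'|¬H) = 0.175.
Update on result 1 ('spam-flagged'): P(H) ← 0.785·0.0810 / (0.785·0.0810 + 0.175·0.9190) = 0.063585/0.22441 = 0.2833.
Update on result 2 ('spam-flagged'): P(H) ← 0.785·0.2833 / (0.785·0.2833 + 0.175·0.7167) = 0.22242/0.34784 = 0.6394.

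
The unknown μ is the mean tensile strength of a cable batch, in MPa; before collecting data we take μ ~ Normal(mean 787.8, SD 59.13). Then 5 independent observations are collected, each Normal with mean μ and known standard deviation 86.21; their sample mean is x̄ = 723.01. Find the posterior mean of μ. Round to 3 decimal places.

Posterior mean ≈ 742.338

Prior precision 1/τ₀² = 1/59.13² = 0.00028601; data precision n/σ² = 5/86.21² = 0.00067275.
Posterior precision = 0.00028601 + 0.00067275 = 0.00095876.
Posterior mean = (0.00028601·787.8 + 0.00067275·723.01) / 0.00095876 = 742.338.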